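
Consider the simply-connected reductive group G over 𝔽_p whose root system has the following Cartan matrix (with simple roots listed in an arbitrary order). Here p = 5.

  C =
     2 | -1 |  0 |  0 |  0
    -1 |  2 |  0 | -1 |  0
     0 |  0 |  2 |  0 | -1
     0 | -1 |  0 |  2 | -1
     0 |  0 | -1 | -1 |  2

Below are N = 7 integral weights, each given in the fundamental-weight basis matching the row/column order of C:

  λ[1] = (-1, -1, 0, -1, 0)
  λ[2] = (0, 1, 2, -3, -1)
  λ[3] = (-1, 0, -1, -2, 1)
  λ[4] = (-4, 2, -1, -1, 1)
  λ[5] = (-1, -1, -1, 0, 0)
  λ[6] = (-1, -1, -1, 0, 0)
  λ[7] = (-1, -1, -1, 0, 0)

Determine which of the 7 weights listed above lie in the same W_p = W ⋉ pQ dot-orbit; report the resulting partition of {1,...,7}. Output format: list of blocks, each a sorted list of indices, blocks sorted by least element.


Root system A_5: the 5×5 matrix C matches after relabeling.

Alcove-folded reps (p=5, 7 weights, presented ϖ-order):

  λ_1+ρ ↦ (0, 0, 1, 0, 1);  λ_2+ρ ↦ (1, 0, 1, 0, 2);  λ_3+ρ ↦ (0, 0, 0, 1, 1);  λ_4+ρ ↦ (3, 0, 0, 0, 2);  λ_5+ρ ↦ (0, 0, 0, 1, 1);  λ_6+ρ ↦ (0, 0, 0, 1, 1);  λ_7+ρ ↦ (0, 0, 0, 1, 1)

The 7 indices split into 4 linkage classes (same alcove rep ⇔ same W_5-dot-orbit):

[[1], [2], [3, 5, 6, 7], [4]]


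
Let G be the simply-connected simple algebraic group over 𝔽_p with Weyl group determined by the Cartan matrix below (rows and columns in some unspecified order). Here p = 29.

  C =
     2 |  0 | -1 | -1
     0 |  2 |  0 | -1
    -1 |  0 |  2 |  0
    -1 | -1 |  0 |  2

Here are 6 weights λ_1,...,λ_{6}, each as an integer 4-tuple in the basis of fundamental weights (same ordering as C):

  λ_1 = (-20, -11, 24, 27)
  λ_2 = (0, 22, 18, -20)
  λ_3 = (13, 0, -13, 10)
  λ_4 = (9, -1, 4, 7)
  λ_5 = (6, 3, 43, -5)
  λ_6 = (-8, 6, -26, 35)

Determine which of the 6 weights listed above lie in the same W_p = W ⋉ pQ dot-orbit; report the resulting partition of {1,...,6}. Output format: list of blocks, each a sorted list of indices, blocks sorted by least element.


Cartan matrix: type A_4 (|W|=120); un-permuting the 4 rows.

Folding the 6 weights λ_j+ρ into Ā_29 (reps in the given 4-coord order):

    [1] (18, 4, 1, 1)
    [2] (18, 4, 1, 1)
    [3] (2, 1, 12, 11)
    [4] (10, 0, 5, 8)
    [5] (15, 4, 7, 3)
    [6] (15, 4, 7, 3)

The 6 indices split into 4 linkage classes (same alcove rep ⇔ same W_29-dot-orbit):

[[1, 2], [3], [4], [5, 6]]


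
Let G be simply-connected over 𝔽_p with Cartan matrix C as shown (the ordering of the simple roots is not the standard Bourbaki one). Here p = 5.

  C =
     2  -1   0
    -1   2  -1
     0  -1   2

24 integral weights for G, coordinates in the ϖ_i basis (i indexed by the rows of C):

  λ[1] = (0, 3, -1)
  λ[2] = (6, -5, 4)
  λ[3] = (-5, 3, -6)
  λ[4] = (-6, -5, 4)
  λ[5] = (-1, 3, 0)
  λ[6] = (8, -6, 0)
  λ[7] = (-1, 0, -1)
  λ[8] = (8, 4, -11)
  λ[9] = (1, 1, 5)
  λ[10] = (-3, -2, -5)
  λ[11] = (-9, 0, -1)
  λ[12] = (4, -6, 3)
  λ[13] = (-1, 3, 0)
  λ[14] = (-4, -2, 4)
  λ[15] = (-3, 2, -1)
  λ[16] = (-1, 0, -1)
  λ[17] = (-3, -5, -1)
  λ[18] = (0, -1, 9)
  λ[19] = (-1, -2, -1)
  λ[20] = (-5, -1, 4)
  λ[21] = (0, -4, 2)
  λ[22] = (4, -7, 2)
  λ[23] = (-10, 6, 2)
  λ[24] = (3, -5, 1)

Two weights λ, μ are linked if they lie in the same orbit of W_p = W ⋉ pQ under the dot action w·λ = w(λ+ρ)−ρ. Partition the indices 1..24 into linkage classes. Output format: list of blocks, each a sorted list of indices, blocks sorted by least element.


Type A_3, rank 3, |W|=24; reorder rows/cols to standard.

Ā_5 reps of the 24 weights (A_3, coords as presented):

  λ_1+ρ ↦ (1, 4, 0)
  λ_2+ρ ↦ (0, 2, 2)
  λ_3+ρ ↦ (1, 4, 0)
  λ_4+ρ ↦ (0, 1, 0)
  λ_5+ρ ↦ (0, 4, 1)
  λ_6+ρ ↦ (0, 1, 0)
  λ_7+ρ ↦ (0, 1, 0)
  λ_8+ρ ↦ (1, 4, 0)
  λ_9+ρ ↦ (2, 1, 0)
  λ_10+ρ ↦ (2, 1, 0)
  λ_11+ρ ↦ (0, 2, 2)
  λ_12+ρ ↦ (0, 4, 1)
  λ_13+ρ ↦ (0, 4, 1)
  λ_14+ρ ↦ (1, 3, 1)
  λ_15+ρ ↦ (2, 1, 0)
  λ_16+ρ ↦ (0, 1, 0)
  λ_17+ρ ↦ (1, 3, 1)
  λ_18+ρ ↦ (0, 4, 1)
  λ_19+ρ ↦ (0, 1, 0)
  λ_20+ρ ↦ (0, 4, 1)
  λ_21+ρ ↦ (2, 1, 0)
  λ_22+ρ ↦ (0, 2, 2)
  λ_23+ρ ↦ (0, 2, 2)
  λ_24+ρ ↦ (0, 2, 2)

These 24 weights hit 6 W_5-dot-orbits; sizes (3, 5, 5, 5, 4, 2):

[[1, 3, 8], [2, 11, 22, 23, 24], [4, 6, 7, 16, 19], [5, 12, 13, 18, 20], [9, 10, 15, 21], [14, 17]]


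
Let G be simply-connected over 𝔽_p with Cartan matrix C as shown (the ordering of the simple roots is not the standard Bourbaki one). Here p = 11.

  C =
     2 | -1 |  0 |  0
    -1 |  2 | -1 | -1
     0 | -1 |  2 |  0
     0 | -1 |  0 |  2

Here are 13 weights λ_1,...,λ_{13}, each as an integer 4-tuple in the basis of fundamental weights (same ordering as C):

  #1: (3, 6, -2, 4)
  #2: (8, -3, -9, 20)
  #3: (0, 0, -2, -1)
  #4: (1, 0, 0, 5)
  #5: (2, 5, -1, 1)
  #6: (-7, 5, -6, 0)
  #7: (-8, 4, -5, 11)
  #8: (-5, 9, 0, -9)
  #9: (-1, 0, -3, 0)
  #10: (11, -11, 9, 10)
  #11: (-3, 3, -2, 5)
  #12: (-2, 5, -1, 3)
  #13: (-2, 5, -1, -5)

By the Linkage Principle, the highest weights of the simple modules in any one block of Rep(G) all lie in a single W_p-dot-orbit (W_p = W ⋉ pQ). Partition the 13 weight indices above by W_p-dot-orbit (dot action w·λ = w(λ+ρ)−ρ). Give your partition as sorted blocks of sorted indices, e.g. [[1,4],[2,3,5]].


Type D_4, rank 4, |W|=192; reorder rows/cols to standard.

Alcove-folded reps (p=11, 13 weights, presented ϖ-order):

  1: (1, 0, 4, 0)
  2: (2, 1, 1, 6)
  3: (1, 0, 1, 0)
  4: (2, 1, 1, 6)
  5: (3, 0, 0, 2)
  6: (1, 1, 0, 4)
  7: (1, 1, 0, 4)
  8: (2, 1, 1, 6)
  9: (1, 0, 1, 0)
  10: (1, 0, 1, 0)
  11: (2, 1, 1, 6)
  12: (1, 1, 0, 4)
  13: (1, 1, 0, 4)

These 13 weights hit 5 W_11-dot-orbits; sizes (1, 4, 3, 1, 4):

[[1], [2, 4, 8, 11], [3, 9, 10], [5], [6, 7, 12, 13]]


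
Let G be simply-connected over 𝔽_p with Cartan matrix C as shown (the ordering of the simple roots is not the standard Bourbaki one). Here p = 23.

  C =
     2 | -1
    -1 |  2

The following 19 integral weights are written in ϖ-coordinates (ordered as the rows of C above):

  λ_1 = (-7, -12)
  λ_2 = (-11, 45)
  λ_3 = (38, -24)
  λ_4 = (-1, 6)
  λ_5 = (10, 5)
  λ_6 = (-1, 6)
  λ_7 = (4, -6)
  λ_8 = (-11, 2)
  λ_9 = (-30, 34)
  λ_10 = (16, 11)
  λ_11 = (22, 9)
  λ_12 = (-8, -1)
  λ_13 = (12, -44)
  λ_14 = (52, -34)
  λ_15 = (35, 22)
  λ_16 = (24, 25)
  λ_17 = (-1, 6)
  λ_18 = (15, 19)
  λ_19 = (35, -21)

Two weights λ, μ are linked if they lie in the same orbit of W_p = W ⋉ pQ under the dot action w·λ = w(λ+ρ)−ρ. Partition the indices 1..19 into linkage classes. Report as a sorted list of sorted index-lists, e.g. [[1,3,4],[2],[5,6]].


Cartan matrix: type A_2 (|W|=6); un-permuting the 2 rows.

Alcove-folded reps (p=23, 19 weights, presented ϖ-order):

  λ_1 → (11, 6)
  λ_2 → (13, 0)
  λ_3 → (0, 7)
  λ_4 → (0, 7)
  λ_5 → (11, 6)
  λ_6 → (0, 7)
  λ_7 → (0, 5)
  λ_8 → (3, 7)
  λ_9 → (11, 6)
  λ_10 → (11, 6)
  λ_11 → (13, 0)
  λ_12 → (0, 7)
  λ_13 → (3, 7)
  λ_14 → (3, 7)
  λ_15 → (13, 0)
  λ_16 → (2, 3)
  λ_17 → (0, 7)
  λ_18 → (3, 7)
  λ_19 → (3, 7)

Grouping the 19 weights by Ā_23-representative: 6 linkage classes.

[[1, 5, 9, 10], [2, 11, 15], [3, 4, 6, 12, 17], [7], [8, 13, 14, 18, 19], [16]]


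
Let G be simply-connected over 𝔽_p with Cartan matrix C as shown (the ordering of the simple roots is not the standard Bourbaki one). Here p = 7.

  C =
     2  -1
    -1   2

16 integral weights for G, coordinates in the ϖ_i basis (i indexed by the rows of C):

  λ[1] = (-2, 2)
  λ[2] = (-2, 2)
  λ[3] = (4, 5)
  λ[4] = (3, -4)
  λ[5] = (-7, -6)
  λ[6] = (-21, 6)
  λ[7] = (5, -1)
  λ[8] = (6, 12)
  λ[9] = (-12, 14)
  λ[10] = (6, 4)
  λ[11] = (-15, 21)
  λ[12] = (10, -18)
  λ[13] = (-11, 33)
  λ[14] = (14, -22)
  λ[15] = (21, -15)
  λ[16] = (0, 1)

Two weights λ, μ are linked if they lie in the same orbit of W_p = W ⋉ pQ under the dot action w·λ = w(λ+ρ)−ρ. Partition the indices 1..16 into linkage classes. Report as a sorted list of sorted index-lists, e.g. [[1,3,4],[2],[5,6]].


C ↔ A_2 under row/col permutation; |W(A_2)| = 6.

Alcove-folded reps (p=7, 16 weights, presented ϖ-order):

    1: (1, 2)
    2: (1, 2)
    3: (1, 2)
    4: (1, 3)
    5: (1, 2)
    6: (0, 6)
    7: (6, 0)
    8: (0, 6)
    9: (1, 3)
    10: (2, 0)
    11: (6, 0)
    12: (1, 3)
    13: (1, 3)
    14: (0, 6)
    15: (0, 6)
    16: (1, 2)

5 distinct reps among the 16 weights ⇒ 5 W_7-linkage classes:

[[1, 2, 3, 5, 16], [4, 9, 12, 13], [6, 8, 14, 15], [7, 11], [10]]


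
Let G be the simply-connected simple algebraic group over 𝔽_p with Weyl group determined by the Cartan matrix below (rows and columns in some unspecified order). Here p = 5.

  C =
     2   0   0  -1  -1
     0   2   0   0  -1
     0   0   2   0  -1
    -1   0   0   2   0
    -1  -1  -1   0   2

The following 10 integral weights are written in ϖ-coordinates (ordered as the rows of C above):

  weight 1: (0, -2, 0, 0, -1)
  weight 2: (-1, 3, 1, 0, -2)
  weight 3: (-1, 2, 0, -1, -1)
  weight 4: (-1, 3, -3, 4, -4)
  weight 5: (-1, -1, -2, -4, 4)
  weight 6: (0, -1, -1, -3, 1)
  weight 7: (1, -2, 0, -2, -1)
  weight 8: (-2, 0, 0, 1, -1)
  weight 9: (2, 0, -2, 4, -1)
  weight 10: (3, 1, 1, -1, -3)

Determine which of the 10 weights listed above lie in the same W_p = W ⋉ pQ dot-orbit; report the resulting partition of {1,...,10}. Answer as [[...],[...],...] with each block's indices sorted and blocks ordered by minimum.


C ↔ D_5 under row/col permutation; |W(D_5)| = 1920.

W_5-reps of the 10 weights in Ā_5 (same 5-coord order as C):

  1: (0, 0, 0, 1, 1);  2: (0, 3, 1, 0, 0);  3: (0, 3, 1, 0, 0);  4: (0, 3, 1, 0, 0);  5: (0, 0, 1, 1, 0);  6: (1, 0, 0, 1, 1);  7: (0, 0, 0, 1, 1);  8: (0, 0, 0, 1, 1);  9: (1, 0, 0, 1, 1);  10: (0, 0, 0, 1, 1)

Linkage partition of the 10 weights (4 classes, p=5):

[[1, 7, 8, 10], [2, 3, 4], [5], [6, 9]]


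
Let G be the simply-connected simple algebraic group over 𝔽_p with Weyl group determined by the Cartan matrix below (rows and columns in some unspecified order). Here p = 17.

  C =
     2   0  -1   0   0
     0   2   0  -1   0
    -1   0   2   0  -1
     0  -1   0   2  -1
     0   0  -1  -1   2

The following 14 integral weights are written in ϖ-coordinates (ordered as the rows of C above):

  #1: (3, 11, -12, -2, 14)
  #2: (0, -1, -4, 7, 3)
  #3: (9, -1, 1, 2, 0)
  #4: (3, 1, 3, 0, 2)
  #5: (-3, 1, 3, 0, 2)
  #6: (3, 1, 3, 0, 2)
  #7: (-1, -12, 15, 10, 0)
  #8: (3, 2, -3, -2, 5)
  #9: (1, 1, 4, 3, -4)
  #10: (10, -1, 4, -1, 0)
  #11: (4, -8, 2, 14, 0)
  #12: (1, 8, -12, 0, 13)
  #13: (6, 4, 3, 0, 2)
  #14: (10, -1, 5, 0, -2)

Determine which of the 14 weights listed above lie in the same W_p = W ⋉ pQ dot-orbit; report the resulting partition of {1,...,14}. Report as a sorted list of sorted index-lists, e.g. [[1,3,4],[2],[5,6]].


Type A_5, rank 5, |W|=720; reorder rows/cols to standard.

Folding the 14 weights λ_j+ρ into Ā_17 (reps in the given 5-coord order):

  λ_1 → (2, 2, 2, 1, 3)
  λ_2 → (2, 0, 1, 8, 1)
  λ_3 → (10, 0, 2, 3, 1)
  λ_4 → (4, 2, 4, 1, 3)
  λ_5 → (2, 2, 2, 1, 3)
  λ_6 → (4, 2, 4, 1, 3)
  λ_7 → (11, 0, 5, 0, 1)
  λ_8 → (2, 2, 2, 1, 3)
  λ_9 → (2, 2, 2, 1, 3)
  λ_10 → (11, 0, 5, 0, 1)
  λ_11 → (2, 0, 1, 8, 1)
  λ_12 → (2, 2, 2, 1, 3)
  λ_13 → (4, 2, 4, 1, 3)
  λ_14 → (11, 0, 5, 0, 1)

Linkage partition of the 14 weights (5 classes, p=17):

[[1, 5, 8, 9, 12], [2, 11], [3], [4, 6, 13], [7, 10, 14]]


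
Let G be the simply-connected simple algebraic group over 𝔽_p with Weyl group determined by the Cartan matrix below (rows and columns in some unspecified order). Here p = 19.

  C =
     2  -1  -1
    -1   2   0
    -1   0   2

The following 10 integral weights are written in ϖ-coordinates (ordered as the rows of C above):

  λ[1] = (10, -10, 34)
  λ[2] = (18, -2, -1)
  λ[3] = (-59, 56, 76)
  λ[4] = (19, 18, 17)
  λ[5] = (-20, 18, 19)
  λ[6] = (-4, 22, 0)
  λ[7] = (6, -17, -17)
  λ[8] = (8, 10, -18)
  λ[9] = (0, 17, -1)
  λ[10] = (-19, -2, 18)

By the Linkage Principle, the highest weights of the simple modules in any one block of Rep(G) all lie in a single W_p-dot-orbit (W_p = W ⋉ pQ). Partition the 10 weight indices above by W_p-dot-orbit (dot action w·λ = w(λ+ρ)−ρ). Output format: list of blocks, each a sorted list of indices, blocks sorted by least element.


Type A_3, rank 3, |W|=24; reorder rows/cols to standard.

Ā_19 reps of the 10 weights (A_3, coords as presented):

  1: (8, 2, 8) · 2: (18, 1, 0) · 3: (1, 18, 0) · 4: (18, 1, 0) · 5: (18, 1, 0) · 6: (1, 15, 1) · 7: (7, 3, 3) · 8: (8, 2, 8) · 9: (1, 18, 0) · 10: (1, 18, 0)

5 distinct reps among the 10 weights ⇒ 5 W_19-linkage classes:

[[1, 8], [2, 4, 5], [3, 9, 10], [6], [7]]


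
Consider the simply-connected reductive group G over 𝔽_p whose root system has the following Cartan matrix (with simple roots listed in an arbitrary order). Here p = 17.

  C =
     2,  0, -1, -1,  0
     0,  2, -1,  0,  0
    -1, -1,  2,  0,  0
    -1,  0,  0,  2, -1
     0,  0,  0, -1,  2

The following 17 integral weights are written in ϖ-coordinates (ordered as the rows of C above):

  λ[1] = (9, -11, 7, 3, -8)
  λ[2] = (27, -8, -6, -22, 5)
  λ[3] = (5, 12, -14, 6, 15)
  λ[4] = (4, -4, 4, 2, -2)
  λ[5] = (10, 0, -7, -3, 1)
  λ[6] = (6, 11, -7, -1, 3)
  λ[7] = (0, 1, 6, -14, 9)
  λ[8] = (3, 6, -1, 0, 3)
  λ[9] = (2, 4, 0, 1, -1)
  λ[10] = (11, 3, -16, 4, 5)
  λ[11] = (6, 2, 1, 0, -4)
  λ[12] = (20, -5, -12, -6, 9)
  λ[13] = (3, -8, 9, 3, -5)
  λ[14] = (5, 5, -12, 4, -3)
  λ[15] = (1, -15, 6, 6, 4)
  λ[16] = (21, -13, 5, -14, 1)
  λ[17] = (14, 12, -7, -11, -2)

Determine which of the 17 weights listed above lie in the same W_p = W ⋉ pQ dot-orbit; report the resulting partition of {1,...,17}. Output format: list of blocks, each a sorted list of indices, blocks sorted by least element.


Type A_5, rank 5, |W|=720; reorder rows/cols to standard.

Folding the 17 weights λ_j+ρ into Ā_17 (reps in the given 5-coord order):

  [1] (5, 3, 2, 2, 1)
  [2] (1, 2, 4, 1, 4)
  [3] (1, 6, 6, 0, 4)
  [4] (5, 3, 2, 2, 1)
  [5] (3, 5, 1, 2, 0)
  [6] (1, 6, 6, 0, 4)
  [7] (5, 3, 2, 2, 1)
  [8] (4, 7, 0, 1, 4)
  [9] (3, 5, 1, 2, 0)
  [10] (3, 5, 1, 2, 0)
  [11] (5, 3, 2, 2, 1)
  [12] (1, 2, 4, 1, 4)
  [13] (4, 6, 3, 0, 3)
  [14] (3, 5, 1, 2, 0)
  [15] (5, 3, 2, 2, 1)
  [16] (3, 5, 1, 2, 0)
  [17] (1, 2, 4, 1, 4)

Partition of {1..17} into 6 W_17-dot-orbits:

[[1, 4, 7, 11, 15], [2, 12, 17], [3, 6], [5, 9, 10, 14, 16], [8], [13]]


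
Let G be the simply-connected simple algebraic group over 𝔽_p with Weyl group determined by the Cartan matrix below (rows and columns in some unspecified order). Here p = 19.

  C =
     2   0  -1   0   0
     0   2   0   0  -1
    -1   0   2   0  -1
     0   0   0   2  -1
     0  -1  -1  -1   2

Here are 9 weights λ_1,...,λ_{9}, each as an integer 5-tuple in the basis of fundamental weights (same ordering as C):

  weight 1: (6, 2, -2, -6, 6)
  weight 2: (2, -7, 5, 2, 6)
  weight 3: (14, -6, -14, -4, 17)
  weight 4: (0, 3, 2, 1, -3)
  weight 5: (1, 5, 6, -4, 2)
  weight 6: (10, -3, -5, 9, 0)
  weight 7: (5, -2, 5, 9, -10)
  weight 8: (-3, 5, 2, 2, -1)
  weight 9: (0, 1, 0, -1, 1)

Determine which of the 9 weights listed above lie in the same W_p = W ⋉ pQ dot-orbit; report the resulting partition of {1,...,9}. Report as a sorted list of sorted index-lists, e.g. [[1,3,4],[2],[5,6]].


Cartan matrix: type D_5 (|W|=1920); un-permuting the 5 rows.

Folding the 9 weights λ_j+ρ into Ā_19 (reps in the given 5-coord order):

  [1] (6, 3, 1, 5, 1);  [2] (2, 6, 1, 3, 0);  [3] (1, 2, 1, 0, 2);  [4] (1, 2, 1, 0, 2);  [5] (2, 6, 1, 3, 0);  [6] (6, 3, 1, 5, 1);  [7] (2, 6, 1, 3, 0);  [8] (2, 6, 1, 3, 0);  [9] (1, 2, 1, 0, 2)

Grouping the 9 weights by Ā_19-representative: 3 linkage classes.

[[1, 6], [2, 5, 7, 8], [3, 4, 9]]


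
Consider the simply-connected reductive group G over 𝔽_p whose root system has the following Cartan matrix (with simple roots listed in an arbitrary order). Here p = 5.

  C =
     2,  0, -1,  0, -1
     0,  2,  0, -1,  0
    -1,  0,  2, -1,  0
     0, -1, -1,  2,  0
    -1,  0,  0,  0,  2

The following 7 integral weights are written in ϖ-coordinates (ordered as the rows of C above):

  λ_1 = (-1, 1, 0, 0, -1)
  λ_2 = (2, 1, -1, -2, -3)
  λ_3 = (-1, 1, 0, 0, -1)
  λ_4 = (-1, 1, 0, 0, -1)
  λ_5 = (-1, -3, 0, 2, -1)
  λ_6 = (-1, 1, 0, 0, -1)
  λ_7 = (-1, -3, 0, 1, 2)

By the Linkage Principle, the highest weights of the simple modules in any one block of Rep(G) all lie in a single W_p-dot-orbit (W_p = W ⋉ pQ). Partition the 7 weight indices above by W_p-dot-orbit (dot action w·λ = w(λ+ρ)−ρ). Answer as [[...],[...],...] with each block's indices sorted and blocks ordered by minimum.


A_5 Cartan matrix, 5 simple roots permuted; ρ=(1,1,1,1,1).

W_5-reps of the 7 weights in Ā_5 (same 5-coord order as C):

  λ_1+ρ ↦ (0, 2, 1, 1, 0)
  λ_2+ρ ↦ (0, 1, 1, 0, 2)
  λ_3+ρ ↦ (0, 2, 1, 1, 0)
  λ_4+ρ ↦ (0, 2, 1, 1, 0)
  λ_5+ρ ↦ (0, 2, 1, 1, 0)
  λ_6+ρ ↦ (0, 2, 1, 1, 0)
  λ_7+ρ ↦ (0, 1, 1, 0, 2)

2 distinct reps among the 7 weights ⇒ 2 W_5-linkage classes:

[[1, 3, 4, 5, 6], [2, 7]]


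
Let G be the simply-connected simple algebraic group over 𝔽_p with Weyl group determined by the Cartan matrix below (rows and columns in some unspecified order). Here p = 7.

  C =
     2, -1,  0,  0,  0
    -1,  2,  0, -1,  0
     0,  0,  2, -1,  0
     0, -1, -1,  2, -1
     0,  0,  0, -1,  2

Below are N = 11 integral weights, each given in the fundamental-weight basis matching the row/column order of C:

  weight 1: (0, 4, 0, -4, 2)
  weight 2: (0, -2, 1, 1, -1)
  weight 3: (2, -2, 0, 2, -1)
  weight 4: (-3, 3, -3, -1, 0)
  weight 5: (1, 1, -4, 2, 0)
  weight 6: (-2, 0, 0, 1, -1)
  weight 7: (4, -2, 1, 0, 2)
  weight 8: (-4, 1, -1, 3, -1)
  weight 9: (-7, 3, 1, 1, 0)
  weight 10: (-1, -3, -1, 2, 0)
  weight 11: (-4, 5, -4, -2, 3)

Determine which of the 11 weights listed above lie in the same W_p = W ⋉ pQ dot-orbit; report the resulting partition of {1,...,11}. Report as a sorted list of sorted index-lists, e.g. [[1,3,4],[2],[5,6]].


Type D_5, rank 5, |W|=1920; reorder rows/cols to standard.

W_7-reps of the 11 weights in Ā_7 (same 5-coord order as C):

  λ_1+ρ ↦ (1, 0, 2, 1, 0) · λ_2+ρ ↦ (0, 1, 2, 1, 0) · λ_3+ρ ↦ (1, 1, 1, 1, 0) · λ_4+ρ ↦ (2, 0, 0, 1, 1) · λ_5+ρ ↦ (1, 0, 2, 1, 0) · λ_6+ρ ↦ (1, 0, 1, 2, 0) · λ_7+ρ ↦ (1, 0, 1, 2, 0) · λ_8+ρ ↦ (0, 2, 0, 1, 0) · λ_9+ρ ↦ (2, 0, 0, 1, 1) · λ_10+ρ ↦ (2, 0, 0, 1, 1) · λ_11+ρ ↦ (1, 1, 1, 1, 0)

These 11 weights hit 6 W_7-dot-orbits; sizes (2, 1, 2, 3, 2, 1):

[[1, 5], [2], [3, 11], [4, 9, 10], [6, 7], [8]]


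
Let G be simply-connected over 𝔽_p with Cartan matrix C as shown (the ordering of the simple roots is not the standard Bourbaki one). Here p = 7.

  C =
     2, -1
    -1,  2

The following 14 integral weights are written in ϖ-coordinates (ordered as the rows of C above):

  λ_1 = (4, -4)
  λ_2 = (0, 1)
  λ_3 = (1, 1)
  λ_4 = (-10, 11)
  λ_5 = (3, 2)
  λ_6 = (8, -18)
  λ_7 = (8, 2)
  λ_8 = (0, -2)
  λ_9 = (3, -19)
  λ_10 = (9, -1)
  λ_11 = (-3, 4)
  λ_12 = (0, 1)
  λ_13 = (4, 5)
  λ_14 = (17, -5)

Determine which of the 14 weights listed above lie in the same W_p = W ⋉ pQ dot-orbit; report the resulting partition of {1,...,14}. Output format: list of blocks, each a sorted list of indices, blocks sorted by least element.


Type A_2, rank 2, |W|=6; reorder rows/cols to standard.

Ā_7 reps of the 14 weights (A_2, coords as presented):

  [1] (2, 3);  [2] (1, 2);  [3] (2, 2);  [4] (2, 2);  [5] (4, 3);  [6] (1, 2);  [7] (2, 2);  [8] (0, 1);  [9] (4, 3);  [10] (4, 3);  [11] (2, 3);  [12] (1, 2);  [13] (1, 2);  [14] (4, 3)

Grouping the 14 weights by Ā_7-representative: 5 linkage classes.

[[1, 11], [2, 6, 12, 13], [3, 4, 7], [5, 9, 10, 14], [8]]


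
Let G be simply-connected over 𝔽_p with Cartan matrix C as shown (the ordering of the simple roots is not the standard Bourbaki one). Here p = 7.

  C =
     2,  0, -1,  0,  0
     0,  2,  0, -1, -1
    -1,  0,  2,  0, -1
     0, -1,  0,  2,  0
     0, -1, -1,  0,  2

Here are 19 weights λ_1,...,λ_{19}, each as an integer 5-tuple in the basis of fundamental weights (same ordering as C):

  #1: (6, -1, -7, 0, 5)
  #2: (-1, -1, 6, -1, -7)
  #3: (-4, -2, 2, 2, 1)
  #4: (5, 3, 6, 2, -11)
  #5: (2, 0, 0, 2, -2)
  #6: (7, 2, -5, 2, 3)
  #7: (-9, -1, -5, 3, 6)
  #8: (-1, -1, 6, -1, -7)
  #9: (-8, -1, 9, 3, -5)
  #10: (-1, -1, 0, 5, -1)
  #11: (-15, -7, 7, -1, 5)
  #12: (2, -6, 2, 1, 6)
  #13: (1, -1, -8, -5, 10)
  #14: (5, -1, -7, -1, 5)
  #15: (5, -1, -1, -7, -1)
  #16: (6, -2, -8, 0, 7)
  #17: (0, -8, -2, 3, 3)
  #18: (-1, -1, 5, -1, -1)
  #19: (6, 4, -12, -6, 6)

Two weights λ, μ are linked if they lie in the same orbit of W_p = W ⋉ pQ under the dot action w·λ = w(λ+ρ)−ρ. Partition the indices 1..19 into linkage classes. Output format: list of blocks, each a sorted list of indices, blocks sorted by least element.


Type A_5, rank 5, |W|=720; reorder rows/cols to standard.

Each λ_j+ρ reduced to Ā_7; 5-tuples below use C's row order:

  [1] (0, 0, 6, 0, 0) · [2] (0, 0, 1, 6, 0) · [3] (3, 1, 0, 2, 1) · [4] (3, 0, 0, 3, 1) · [5] (3, 0, 0, 3, 1) · [6] (3, 0, 0, 3, 1) · [7] (1, 0, 2, 4, 0) · [8] (0, 0, 1, 6, 0) · [9] (3, 0, 0, 3, 1) · [10] (0, 0, 1, 6, 0) · [11] (0, 0, 1, 6, 0) · [12] (3, 1, 0, 2, 1) · [13] (1, 0, 2, 4, 0) · [14] (0, 0, 6, 0, 0) · [15] (0, 0, 6, 0, 0) · [16] (0, 0, 6, 0, 0) · [17] (3, 0, 0, 3, 1) · [18] (0, 0, 6, 0, 0) · [19] (1, 0, 2, 4, 0)

Partition of {1..19} into 5 W_7-dot-orbits:

[[1, 14, 15, 16, 18], [2, 8, 10, 11], [3, 12], [4, 5, 6, 9, 17], [7, 13, 19]]


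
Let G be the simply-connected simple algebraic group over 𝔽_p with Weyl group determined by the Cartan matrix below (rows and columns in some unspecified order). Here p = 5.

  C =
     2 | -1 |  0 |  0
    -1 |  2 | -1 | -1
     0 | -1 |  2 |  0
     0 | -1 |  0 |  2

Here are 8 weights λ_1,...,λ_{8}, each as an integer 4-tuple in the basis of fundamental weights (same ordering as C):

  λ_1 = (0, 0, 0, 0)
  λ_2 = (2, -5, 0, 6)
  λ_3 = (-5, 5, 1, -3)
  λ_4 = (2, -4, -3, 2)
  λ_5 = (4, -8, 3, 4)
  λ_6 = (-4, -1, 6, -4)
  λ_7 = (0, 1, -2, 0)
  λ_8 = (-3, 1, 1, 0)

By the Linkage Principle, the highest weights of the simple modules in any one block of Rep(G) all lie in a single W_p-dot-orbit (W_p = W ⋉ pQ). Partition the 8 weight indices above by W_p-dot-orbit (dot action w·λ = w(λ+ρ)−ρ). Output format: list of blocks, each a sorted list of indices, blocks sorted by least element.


Root system D_4: the 4×4 matrix C matches after relabeling.

Ā_5 reps of the 8 weights (D_4, coords as presented):

    1: (1, 1, 1, 1)
    2: (1, 1, 1, 1)
    3: (1, 1, 1, 1)
    4: (0, 2, 1, 0)
    5: (0, 2, 1, 0)
    6: (1, 1, 1, 1)
    7: (1, 1, 1, 1)
    8: (2, 0, 2, 1)

These 8 weights hit 3 W_5-dot-orbits; sizes (5, 2, 1):

[[1, 2, 3, 6, 7], [4, 5], [8]]


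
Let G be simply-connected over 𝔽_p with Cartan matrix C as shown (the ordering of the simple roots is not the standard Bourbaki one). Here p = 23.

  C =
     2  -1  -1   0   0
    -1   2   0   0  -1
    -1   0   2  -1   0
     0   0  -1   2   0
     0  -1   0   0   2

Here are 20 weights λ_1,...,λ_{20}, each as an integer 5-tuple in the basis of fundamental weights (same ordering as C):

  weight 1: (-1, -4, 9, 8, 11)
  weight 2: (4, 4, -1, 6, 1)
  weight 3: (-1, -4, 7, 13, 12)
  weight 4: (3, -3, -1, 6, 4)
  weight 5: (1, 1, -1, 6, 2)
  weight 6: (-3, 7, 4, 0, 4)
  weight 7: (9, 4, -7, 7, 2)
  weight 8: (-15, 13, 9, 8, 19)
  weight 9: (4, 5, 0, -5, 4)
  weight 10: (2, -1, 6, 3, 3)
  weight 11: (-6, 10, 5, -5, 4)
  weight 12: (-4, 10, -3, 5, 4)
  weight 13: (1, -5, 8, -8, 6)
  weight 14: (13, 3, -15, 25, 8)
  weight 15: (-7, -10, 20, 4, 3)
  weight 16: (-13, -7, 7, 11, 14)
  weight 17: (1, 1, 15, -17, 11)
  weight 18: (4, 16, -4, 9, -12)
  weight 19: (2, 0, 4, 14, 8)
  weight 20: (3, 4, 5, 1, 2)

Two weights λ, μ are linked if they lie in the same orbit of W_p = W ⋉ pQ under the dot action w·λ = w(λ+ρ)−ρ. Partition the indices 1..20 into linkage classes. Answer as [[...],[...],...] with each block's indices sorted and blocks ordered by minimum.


Dynkin diagram of C (from the 8 off-diagonal −1 entries): A_5.

Folding the 20 weights λ_j+ρ into Ā_23 (reps in the given 5-coord order):

  1: (3, 0, 7, 4, 4) · 2: (5, 5, 0, 7, 2) · 3: (3, 0, 5, 5, 1) · 4: (2, 2, 0, 7, 3) · 5: (2, 2, 0, 7, 3) · 6: (2, 6, 3, 1, 5) · 7: (4, 5, 6, 2, 3) · 8: (3, 0, 7, 4, 4) · 9: (2, 6, 3, 1, 5) · 10: (3, 0, 7, 4, 4) · 11: (2, 6, 3, 1, 5) · 12: (2, 6, 3, 1, 5) · 13: (2, 2, 0, 7, 3) · 14: (3, 0, 7, 4, 4) · 15: (4, 5, 6, 2, 3) · 16: (4, 5, 6, 2, 3) · 17: (2, 2, 0, 7, 3) · 18: (2, 6, 3, 1, 5) · 19: (3, 0, 5, 5, 1) · 20: (4, 5, 6, 2, 3)

Linkage partition of the 20 weights (6 classes, p=23):

[[1, 8, 10, 14], [2], [3, 19], [4, 5, 13, 17], [6, 9, 11, 12, 18], [7, 15, 16, 20]]


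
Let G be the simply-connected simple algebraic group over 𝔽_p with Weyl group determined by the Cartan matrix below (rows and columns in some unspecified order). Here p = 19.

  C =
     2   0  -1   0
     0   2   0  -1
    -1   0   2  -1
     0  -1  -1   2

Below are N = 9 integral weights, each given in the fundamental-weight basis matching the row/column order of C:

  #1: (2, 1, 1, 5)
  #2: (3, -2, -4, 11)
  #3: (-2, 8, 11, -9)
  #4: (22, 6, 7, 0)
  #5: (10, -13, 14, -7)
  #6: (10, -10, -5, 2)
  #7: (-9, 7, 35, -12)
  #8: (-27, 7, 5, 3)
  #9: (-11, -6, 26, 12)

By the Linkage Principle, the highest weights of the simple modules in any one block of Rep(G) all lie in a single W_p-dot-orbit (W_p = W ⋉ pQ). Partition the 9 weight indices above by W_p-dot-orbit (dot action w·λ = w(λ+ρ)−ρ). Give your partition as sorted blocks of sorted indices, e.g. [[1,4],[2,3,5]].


Type A_4, rank 4, |W|=120; reorder rows/cols to standard.

Alcove-folded reps (p=19, 9 weights, presented ϖ-order):

  λ_1+ρ ↦ (3, 2, 2, 6) · λ_2+ρ ↦ (1, 1, 3, 8) · λ_3+ρ ↦ (1, 1, 3, 8) · λ_4+ρ ↦ (1, 1, 3, 8) · λ_5+ρ ↦ (1, 1, 3, 8) · λ_6+ρ ↦ (1, 1, 6, 3) · λ_7+ρ ↦ (3, 2, 2, 6) · λ_8+ρ ↦ (1, 1, 3, 8) · λ_9+ρ ↦ (3, 2, 2, 6)

3 distinct reps among the 9 weights ⇒ 3 W_19-linkage classes:

[[1, 7, 9], [2, 3, 4, 5, 8], [6]]


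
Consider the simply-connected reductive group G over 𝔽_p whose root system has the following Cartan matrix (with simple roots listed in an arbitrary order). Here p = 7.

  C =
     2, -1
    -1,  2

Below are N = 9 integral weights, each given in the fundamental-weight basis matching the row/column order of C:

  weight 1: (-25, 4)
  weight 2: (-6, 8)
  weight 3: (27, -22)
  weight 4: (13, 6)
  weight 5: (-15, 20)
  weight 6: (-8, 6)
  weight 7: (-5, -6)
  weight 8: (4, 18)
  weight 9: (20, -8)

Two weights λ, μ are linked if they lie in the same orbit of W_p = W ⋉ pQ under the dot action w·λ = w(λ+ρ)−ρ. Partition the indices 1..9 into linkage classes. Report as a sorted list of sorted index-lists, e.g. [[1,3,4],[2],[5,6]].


Dynkin diagram of C (from the 2 off-diagonal −1 entries): A_2.

λ_j+ρ reflected into Ā_7 (⟨·,θ^∨⟩≤7); 2-tuples as given:

  λ_1+ρ ↦ (3, 2);  λ_2+ρ ↦ (3, 2);  λ_3+ρ ↦ (7, 0);  λ_4+ρ ↦ (7, 0);  λ_5+ρ ↦ (7, 0);  λ_6+ρ ↦ (7, 0);  λ_7+ρ ↦ (3, 2);  λ_8+ρ ↦ (3, 2);  λ_9+ρ ↦ (7, 0)

Grouping the 9 weights by Ā_7-representative: 2 linkage classes.

[[1, 2, 7, 8], [3, 4, 5, 6, 9]]


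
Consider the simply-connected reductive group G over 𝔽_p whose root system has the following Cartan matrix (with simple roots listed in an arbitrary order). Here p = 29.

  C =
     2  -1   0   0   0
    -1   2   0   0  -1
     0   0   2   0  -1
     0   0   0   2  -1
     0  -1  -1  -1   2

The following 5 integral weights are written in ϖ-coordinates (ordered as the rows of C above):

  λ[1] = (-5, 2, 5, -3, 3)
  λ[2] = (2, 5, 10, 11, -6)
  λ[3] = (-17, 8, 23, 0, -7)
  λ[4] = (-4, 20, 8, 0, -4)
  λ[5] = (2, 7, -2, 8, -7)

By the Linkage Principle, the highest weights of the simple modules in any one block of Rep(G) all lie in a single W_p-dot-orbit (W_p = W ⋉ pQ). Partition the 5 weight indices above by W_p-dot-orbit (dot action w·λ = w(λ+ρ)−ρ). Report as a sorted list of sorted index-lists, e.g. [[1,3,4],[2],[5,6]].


C ↔ D_5 under row/col permutation; |W(D_5)| = 1920.

Alcove-folded reps (p=29, 5 weights, presented ϖ-order):

    λ_1+ρ ↦ (3, 1, 6, 2, 1)
    λ_2+ρ ↦ (3, 1, 6, 7, 5)
    λ_3+ρ ↦ (3, 1, 6, 7, 5)
    λ_4+ρ ↦ (3, 1, 6, 2, 1)
    λ_5+ρ ↦ (3, 1, 6, 2, 1)

These 5 weights hit 2 W_29-dot-orbits; sizes (3, 2):

[[1, 4, 5], [2, 3]]


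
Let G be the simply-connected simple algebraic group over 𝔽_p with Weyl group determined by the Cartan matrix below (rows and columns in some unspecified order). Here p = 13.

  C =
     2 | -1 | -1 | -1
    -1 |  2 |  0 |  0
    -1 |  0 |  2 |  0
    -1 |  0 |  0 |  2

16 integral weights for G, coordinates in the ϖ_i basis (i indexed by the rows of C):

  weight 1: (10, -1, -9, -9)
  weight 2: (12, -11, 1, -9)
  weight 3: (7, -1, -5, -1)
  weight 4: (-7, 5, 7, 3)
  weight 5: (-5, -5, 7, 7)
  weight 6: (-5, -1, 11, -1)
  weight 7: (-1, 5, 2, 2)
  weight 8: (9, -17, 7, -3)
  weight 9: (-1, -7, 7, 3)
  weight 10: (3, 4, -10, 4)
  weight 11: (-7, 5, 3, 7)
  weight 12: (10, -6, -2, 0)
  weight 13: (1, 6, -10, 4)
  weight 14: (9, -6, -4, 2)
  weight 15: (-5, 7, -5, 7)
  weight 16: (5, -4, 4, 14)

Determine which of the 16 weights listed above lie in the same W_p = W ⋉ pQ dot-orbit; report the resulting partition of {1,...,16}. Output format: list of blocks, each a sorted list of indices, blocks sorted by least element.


C ↔ D_4 under row/col permutation; |W(D_4)| = 192.

λ_j+ρ reflected into Ā_13 (⟨·,θ^∨⟩≤13); 4-tuples as given:

  λ_1 → (0, 5, 3, 3);  λ_2 → (0, 5, 3, 3);  λ_3 → (4, 0, 4, 0);  λ_4 → (4, 0, 2, 2);  λ_5 → (4, 4, 0, 0);  λ_6 → (4, 0, 4, 0);  λ_7 → (0, 6, 3, 3);  λ_8 → (0, 5, 3, 3);  λ_9 → (4, 0, 2, 2);  λ_10 → (4, 0, 4, 0);  λ_11 → (4, 0, 2, 2);  λ_12 → (1, 5, 1, 1);  λ_13 → (4, 0, 2, 2);  λ_14 → (0, 5, 3, 3);  λ_15 → (4, 0, 4, 0);  λ_16 → (0, 5, 3, 3)

Linkage partition of the 16 weights (6 classes, p=13):

[[1, 2, 8, 14, 16], [3, 6, 10, 15], [4, 9, 11, 13], [5], [7], [12]]


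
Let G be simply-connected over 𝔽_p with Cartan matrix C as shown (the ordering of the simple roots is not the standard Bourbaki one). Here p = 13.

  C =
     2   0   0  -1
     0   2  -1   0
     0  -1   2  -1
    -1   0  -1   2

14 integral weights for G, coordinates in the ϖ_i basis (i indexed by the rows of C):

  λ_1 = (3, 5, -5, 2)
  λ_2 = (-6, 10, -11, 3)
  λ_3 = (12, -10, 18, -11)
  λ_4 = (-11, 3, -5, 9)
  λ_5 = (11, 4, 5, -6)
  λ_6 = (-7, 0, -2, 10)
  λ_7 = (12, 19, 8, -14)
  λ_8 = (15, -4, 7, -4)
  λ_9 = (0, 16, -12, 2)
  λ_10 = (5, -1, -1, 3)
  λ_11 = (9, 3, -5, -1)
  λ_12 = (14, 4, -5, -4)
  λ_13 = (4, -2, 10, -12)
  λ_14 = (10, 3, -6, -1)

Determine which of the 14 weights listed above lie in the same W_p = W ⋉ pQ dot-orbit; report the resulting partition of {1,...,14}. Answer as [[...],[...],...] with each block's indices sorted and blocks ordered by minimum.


Dynkin diagram of C (from the 6 off-diagonal −1 entries): A_4.

Folding the 14 weights λ_j+ρ into Ā_13 (reps in the given 4-coord order):

    λ_1 → (3, 2, 3, 1)
    λ_2 → (6, 0, 1, 4)
    λ_3 → (6, 0, 0, 4)
    λ_4 → (6, 0, 0, 4)
    λ_5 → (2, 0, 1, 5)
    λ_6 → (6, 0, 1, 4)
    λ_7 → (6, 0, 0, 4)
    λ_8 → (5, 2, 3, 0)
    λ_9 → (3, 2, 3, 1)
    λ_10 → (6, 0, 0, 4)
    λ_11 → (6, 0, 0, 4)
    λ_12 → (6, 0, 1, 4)
    λ_13 → (6, 0, 1, 4)
    λ_14 → (6, 0, 1, 4)

Partition of {1..14} into 5 W_13-dot-orbits:

[[1, 9], [2, 6, 12, 13, 14], [3, 4, 7, 10, 11], [5], [8]]


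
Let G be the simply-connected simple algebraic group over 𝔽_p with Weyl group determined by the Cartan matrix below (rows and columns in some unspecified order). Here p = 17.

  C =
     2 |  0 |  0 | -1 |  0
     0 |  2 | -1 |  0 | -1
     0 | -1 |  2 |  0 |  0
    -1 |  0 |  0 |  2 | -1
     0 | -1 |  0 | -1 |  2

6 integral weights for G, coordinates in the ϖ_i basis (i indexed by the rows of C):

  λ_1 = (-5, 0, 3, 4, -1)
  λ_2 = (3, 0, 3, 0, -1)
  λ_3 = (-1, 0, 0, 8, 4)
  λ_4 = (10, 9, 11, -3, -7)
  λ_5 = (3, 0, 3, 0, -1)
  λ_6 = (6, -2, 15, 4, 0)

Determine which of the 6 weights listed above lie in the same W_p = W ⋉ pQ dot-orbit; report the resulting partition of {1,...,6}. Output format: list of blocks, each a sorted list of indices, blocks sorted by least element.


Cartan matrix: type A_5 (|W|=720); un-permuting the 5 rows.

Each λ_j+ρ reduced to Ā_17; 5-tuples below use C's row order:

  λ_1+ρ ↦ (4, 1, 4, 1, 0) · λ_2+ρ ↦ (4, 1, 4, 1, 0) · λ_3+ρ ↦ (0, 1, 1, 9, 5) · λ_4+ρ ↦ (5, 2, 4, 1, 2) · λ_5+ρ ↦ (4, 1, 4, 1, 0) · λ_6+ρ ↦ (4, 1, 4, 1, 0)

The 6 indices split into 3 linkage classes (same alcove rep ⇔ same W_17-dot-orbit):

[[1, 2, 5, 6], [3], [4]]


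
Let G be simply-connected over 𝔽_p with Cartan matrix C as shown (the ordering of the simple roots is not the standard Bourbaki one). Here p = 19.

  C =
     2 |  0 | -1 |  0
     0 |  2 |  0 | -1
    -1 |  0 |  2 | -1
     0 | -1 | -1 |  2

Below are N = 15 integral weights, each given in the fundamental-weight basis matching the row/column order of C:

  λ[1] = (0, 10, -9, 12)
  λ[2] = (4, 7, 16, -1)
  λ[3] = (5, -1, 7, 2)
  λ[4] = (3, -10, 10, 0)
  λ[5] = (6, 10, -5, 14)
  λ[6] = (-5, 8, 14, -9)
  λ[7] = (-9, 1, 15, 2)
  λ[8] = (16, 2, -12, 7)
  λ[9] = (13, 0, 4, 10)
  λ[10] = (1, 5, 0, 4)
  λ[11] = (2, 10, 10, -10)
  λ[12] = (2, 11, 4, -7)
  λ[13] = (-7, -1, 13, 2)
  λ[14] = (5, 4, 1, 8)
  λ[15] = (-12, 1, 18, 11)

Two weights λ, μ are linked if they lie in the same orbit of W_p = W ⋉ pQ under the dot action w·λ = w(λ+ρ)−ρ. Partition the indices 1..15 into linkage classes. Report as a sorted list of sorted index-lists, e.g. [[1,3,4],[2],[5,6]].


Type A_4, rank 4, |W|=120; reorder rows/cols to standard.

W_19-reps of the 15 weights in Ā_19 (same 4-coord order as C):

  λ_1 → (2, 6, 1, 5)
  λ_2 → (6, 0, 8, 3)
  λ_3 → (6, 0, 8, 3)
  λ_4 → (4, 1, 3, 8)
  λ_5 → (4, 1, 3, 8)
  λ_6 → (4, 1, 3, 8)
  λ_7 → (6, 0, 8, 3)
  λ_8 → (6, 0, 8, 3)
  λ_9 → (2, 11, 5, 0)
  λ_10 → (2, 6, 1, 5)
  λ_11 → (3, 2, 2, 9)
  λ_12 → (2, 6, 1, 5)
  λ_13 → (6, 0, 8, 3)
  λ_14 → (3, 2, 2, 9)
  λ_15 → (2, 11, 5, 0)

Partition of {1..15} into 5 W_19-dot-orbits:

[[1, 10, 12], [2, 3, 7, 8, 13], [4, 5, 6], [9, 15], [11, 14]]


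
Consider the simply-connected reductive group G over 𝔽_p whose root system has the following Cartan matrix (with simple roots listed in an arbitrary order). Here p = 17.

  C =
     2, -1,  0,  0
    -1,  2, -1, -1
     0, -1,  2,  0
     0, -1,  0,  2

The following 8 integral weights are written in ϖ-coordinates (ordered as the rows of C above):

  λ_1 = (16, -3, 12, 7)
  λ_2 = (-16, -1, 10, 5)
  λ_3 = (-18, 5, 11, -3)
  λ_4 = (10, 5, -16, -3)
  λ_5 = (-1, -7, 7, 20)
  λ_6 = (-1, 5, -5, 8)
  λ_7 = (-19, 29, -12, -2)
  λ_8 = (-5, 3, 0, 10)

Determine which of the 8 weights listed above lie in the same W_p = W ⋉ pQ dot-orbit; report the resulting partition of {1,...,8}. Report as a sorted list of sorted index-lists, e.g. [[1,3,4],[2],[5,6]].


Root system D_4: the 4×4 matrix C matches after relabeling.

W_17-reps of the 8 weights in Ā_17 (same 4-coord order as C):

  λ_1 → (0, 2, 4, 9)
  λ_2 → (0, 2, 4, 9)
  λ_3 → (4, 0, 1, 11)
  λ_4 → (0, 2, 4, 9)
  λ_5 → (0, 2, 4, 9)
  λ_6 → (0, 2, 4, 9)
  λ_7 → (4, 0, 1, 11)
  λ_8 → (4, 0, 1, 11)

Linkage partition of the 8 weights (2 classes, p=17):

[[1, 2, 4, 5, 6], [3, 7, 8]]


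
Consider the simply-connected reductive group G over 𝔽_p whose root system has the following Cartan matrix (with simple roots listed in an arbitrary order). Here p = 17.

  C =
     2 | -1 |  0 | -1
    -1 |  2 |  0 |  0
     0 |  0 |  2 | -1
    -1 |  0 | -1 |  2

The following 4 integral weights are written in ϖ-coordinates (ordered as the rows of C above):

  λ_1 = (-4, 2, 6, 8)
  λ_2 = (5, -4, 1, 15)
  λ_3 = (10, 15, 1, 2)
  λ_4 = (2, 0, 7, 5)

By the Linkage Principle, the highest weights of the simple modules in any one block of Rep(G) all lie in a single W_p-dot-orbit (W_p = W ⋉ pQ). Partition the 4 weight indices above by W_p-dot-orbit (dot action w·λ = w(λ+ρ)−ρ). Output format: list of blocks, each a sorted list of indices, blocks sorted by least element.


Root system A_4: the 4×4 matrix C matches after relabeling.

Folding the 4 weights λ_j+ρ into Ā_17 (reps in the given 4-coord order):

  λ_1+ρ ↦ (3, 0, 7, 6);  λ_2+ρ ↦ (1, 1, 3, 10);  λ_3+ρ ↦ (1, 1, 3, 10);  λ_4+ρ ↦ (3, 0, 7, 6)

Grouping the 4 weights by Ā_17-representative: 2 linkage classes.

[[1, 4], [2, 3]]


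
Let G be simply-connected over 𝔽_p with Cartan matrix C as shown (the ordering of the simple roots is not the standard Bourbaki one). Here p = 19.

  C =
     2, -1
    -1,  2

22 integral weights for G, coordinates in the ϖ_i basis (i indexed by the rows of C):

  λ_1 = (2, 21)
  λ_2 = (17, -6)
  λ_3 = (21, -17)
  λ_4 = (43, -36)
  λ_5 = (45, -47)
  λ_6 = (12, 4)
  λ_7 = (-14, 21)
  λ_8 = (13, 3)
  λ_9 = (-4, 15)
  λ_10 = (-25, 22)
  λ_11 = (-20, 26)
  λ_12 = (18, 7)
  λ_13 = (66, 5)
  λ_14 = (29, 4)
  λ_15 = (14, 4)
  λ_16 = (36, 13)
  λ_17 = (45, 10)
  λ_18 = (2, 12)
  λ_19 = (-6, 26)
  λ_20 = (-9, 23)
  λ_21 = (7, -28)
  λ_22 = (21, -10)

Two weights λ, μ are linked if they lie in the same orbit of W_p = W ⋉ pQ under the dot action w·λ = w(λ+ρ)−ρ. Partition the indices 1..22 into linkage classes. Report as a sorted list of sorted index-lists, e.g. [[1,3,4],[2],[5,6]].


C ↔ A_2 under row/col permutation; |W(A_2)| = 6.

Ā_19 reps of the 22 weights (A_2, coords as presented):

  [1] (3, 13);  [2] (13, 5);  [3] (3, 13);  [4] (10, 6);  [5] (11, 0);  [6] (13, 5);  [7] (10, 6);  [8] (14, 4);  [9] (3, 13);  [10] (14, 4);  [11] (11, 0);  [12] (11, 0);  [13] (10, 6);  [14] (3, 11);  [15] (14, 4);  [16] (13, 5);  [17] (11, 0);  [18] (3, 13);  [19] (3, 11);  [20] (3, 11);  [21] (11, 0);  [22] (10, 6)

Linkage partition of the 22 weights (6 classes, p=19):

[[1, 3, 9, 18], [2, 6, 16], [4, 7, 13, 22], [5, 11, 12, 17, 21], [8, 10, 15], [14, 19, 20]]


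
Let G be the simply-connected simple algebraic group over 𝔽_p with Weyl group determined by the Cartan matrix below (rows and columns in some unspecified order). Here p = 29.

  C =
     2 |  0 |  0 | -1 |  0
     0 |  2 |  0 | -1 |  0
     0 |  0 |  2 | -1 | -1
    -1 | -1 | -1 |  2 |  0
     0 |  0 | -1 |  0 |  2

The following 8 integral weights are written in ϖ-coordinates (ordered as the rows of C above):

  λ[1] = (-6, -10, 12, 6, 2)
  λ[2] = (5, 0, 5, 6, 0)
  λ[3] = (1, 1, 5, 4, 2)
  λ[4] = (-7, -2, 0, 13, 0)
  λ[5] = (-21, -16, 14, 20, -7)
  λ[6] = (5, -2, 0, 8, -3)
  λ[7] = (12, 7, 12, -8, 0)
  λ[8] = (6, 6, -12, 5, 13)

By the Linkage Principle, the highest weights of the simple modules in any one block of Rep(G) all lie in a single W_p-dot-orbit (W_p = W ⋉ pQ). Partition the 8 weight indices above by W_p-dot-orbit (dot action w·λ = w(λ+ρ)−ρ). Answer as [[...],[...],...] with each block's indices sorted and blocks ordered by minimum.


Cartan matrix: type D_5 (|W|=1920); un-permuting the 5 rows.

Alcove-folded reps (p=29, 8 weights, presented ϖ-order):

  1: (2, 2, 6, 5, 3)
  2: (6, 1, 1, 7, 1)
  3: (2, 2, 6, 5, 3)
  4: (6, 1, 1, 7, 1)
  5: (6, 1, 1, 7, 1)
  6: (6, 1, 1, 7, 1)
  7: (6, 1, 1, 7, 1)
  8: (2, 2, 6, 5, 3)

Linkage partition of the 8 weights (2 classes, p=29):

[[1, 3, 8], [2, 4, 5, 6, 7]]


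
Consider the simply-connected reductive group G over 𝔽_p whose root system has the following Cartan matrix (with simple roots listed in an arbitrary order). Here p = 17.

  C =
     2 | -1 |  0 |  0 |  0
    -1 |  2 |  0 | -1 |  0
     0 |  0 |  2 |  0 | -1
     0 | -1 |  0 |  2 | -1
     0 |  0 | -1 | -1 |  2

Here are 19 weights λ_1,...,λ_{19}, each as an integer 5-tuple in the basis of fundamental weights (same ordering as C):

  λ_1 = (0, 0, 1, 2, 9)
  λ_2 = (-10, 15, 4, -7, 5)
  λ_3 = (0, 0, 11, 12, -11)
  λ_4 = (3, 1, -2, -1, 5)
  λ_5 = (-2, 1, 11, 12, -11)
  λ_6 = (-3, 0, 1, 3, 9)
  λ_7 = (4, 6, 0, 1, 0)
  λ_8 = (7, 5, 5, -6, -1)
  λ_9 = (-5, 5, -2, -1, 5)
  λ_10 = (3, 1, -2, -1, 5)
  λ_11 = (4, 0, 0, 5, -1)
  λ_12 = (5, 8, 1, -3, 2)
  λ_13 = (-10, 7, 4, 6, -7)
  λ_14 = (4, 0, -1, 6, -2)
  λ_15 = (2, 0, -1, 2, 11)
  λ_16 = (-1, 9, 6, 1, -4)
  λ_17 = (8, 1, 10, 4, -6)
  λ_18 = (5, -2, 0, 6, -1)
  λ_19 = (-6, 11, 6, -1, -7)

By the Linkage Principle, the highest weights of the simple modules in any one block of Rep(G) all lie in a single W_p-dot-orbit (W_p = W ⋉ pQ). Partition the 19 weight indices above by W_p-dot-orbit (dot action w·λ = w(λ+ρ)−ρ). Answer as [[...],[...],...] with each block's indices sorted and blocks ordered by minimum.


Dynkin diagram of C (from the 8 off-diagonal −1 entries): A_5.

W_17-reps of the 19 weights in Ā_17 (same 5-coord order as C):

  1: (1, 1, 2, 3, 10);  2: (5, 1, 1, 6, 0);  3: (1, 1, 2, 3, 10);  4: (4, 2, 1, 0, 5);  5: (1, 1, 2, 3, 10);  6: (1, 1, 2, 3, 10);  7: (5, 7, 1, 2, 1);  8: (8, 1, 1, 0, 5);  9: (4, 2, 1, 0, 5);  10: (4, 2, 1, 0, 5);  11: (5, 1, 1, 6, 0);  12: (5, 7, 1, 2, 1);  13: (8, 1, 1, 0, 5);  14: (5, 1, 1, 6, 0);  15: (1, 1, 2, 3, 10);  16: (0, 9, 4, 1, 2);  17: (4, 2, 1, 0, 5);  18: (5, 1, 1, 6, 0);  19: (5, 1, 1, 6, 0)

These 19 weights hit 6 W_17-dot-orbits; sizes (5, 5, 4, 2, 2, 1):

[[1, 3, 5, 6, 15], [2, 11, 14, 18, 19], [4, 9, 10, 17], [7, 12], [8, 13], [16]]
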